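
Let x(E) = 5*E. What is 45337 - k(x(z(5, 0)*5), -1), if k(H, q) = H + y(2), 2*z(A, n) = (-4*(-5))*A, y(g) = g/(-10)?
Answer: 220436/5 ≈ 44087.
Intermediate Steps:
y(g) = -g/10 (y(g) = g*(-⅒) = -g/10)
z(A, n) = 10*A (z(A, n) = ((-4*(-5))*A)/2 = (20*A)/2 = 10*A)
k(H, q) = -⅕ + H (k(H, q) = H - ⅒*2 = H - ⅕ = -⅕ + H)
45337 - k(x(z(5, 0)*5), -1) = 45337 - (-⅕ + 5*((10*5)*5)) = 45337 - (-⅕ + 5*(50*5)) = 45337 - (-⅕ + 5*250) = 45337 - (-⅕ + 1250) = 45337 - 1*6249/5 = 45337 - 6249/5 = 220436/5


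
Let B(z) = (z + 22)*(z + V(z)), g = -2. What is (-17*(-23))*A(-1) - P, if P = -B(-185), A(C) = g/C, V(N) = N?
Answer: 61092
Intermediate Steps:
B(z) = 2*z*(22 + z) (B(z) = (z + 22)*(z + z) = (22 + z)*(2*z) = 2*z*(22 + z))
A(C) = -2/C
P = -60310 (P = -2*(-185)*(22 - 185) = -2*(-185)*(-163) = -1*60310 = -60310)
(-17*(-23))*A(-1) - P = (-17*(-23))*(-2/(-1)) - 1*(-60310) = 391*(-2*(-1)) + 60310 = 391*2 + 60310 = 782 + 60310 = 61092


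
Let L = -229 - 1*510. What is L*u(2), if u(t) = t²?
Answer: -2956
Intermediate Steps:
L = -739 (L = -229 - 510 = -739)
L*u(2) = -739*2² = -739*4 = -2956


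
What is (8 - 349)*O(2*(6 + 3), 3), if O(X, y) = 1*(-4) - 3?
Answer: 2387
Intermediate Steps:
O(X, y) = -7 (O(X, y) = -4 - 3 = -7)
(8 - 349)*O(2*(6 + 3), 3) = (8 - 349)*(-7) = -341*(-7) = 2387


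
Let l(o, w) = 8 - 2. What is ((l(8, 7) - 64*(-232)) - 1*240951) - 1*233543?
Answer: -459640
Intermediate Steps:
l(o, w) = 6
((l(8, 7) - 64*(-232)) - 1*240951) - 1*233543 = ((6 - 64*(-232)) - 1*240951) - 1*233543 = ((6 + 14848) - 240951) - 233543 = (14854 - 240951) - 233543 = -226097 - 233543 = -459640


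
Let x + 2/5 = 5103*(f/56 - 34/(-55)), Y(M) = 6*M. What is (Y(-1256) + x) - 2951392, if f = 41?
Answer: -259779317/88 ≈ -2.9520e+6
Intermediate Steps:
x = 606347/88 (x = -2/5 + 5103*(41/56 - 34/(-55)) = -2/5 + 5103*(41*(1/56) - 34*(-1/55)) = -2/5 + 5103*(41/56 + 34/55) = -2/5 + 5103*(4159/3080) = -2/5 + 3031911/440 = 606347/88 ≈ 6890.3)
(Y(-1256) + x) - 2951392 = (6*(-1256) + 606347/88) - 2951392 = (-7536 + 606347/88) - 2951392 = -56821/88 - 2951392 = -259779317/88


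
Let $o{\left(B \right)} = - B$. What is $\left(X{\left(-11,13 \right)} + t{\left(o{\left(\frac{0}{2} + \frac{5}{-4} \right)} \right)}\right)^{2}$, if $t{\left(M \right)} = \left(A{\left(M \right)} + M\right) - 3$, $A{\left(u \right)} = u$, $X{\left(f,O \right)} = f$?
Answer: $\frac{529}{4} \approx 132.25$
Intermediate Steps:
$t{\left(M \right)} = -3 + 2 M$ ($t{\left(M \right)} = \left(M + M\right) - 3 = 2 M - 3 = -3 + 2 M$)
$\left(X{\left(-11,13 \right)} + t{\left(o{\left(\frac{0}{2} + \frac{5}{-4} \right)} \right)}\right)^{2} = \left(-11 - \left(3 - 2 \left(- (\frac{0}{2} + \frac{5}{-4})\right)\right)\right)^{2} = \left(-11 - \left(3 - 2 \left(- (0 \cdot \frac{1}{2} + 5 \left(- \frac{1}{4}\right))\right)\right)\right)^{2} = \left(-11 - \left(3 - 2 \left(- (0 - \frac{5}{4})\right)\right)\right)^{2} = \left(-11 - \left(3 - 2 \left(\left(-1\right) \left(- \frac{5}{4}\right)\right)\right)\right)^{2} = \left(-11 + \left(-3 + 2 \cdot \frac{5}{4}\right)\right)^{2} = \left(-11 + \left(-3 + \frac{5}{2}\right)\right)^{2} = \left(-11 - \frac{1}{2}\right)^{2} = \left(- \frac{23}{2}\right)^{2} = \frac{529}{4}$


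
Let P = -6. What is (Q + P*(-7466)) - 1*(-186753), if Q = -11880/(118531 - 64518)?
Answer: 12506644257/54013 ≈ 2.3155e+5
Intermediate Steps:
Q = -11880/54013 ≈ -0.21995
(Q + P*(-7466)) - 1*(-186753) = (-11880/54013 - 6*(-7466)) - 1*(-186753) = (-11880/54013 + 44796) + 186753 = 2419554468/54013 + 186753 = 12506644257/54013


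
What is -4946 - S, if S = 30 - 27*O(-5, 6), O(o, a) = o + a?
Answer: -4949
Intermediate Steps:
O(o, a) = a + o
S = 3 (S = 30 - 27*(6 - 5) = 30 - 27*1 = 30 - 27 = 3)
-4946 - S = -4946 - 1*3 = -4946 - 3 = -4949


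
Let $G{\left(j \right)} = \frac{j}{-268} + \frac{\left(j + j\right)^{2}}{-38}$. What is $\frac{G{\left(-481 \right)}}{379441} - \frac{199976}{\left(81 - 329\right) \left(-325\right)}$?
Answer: $- \frac{49546346556059}{19466044237900} \approx -2.5453$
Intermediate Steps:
$G{\left(j \right)} = - \frac{2 j^{2}}{19} - \frac{j}{268}$ ($G{\left(j \right)} = j \left(- \frac{1}{268}\right) + \left(2 j\right)^{2} \left(- \frac{1}{38}\right) = - \frac{j}{268} + 4 j^{2} \left(- \frac{1}{38}\right) = - \frac{j}{268} - \frac{2 j^{2}}{19} = - \frac{2 j^{2}}{19} - \frac{j}{268}$)
$\frac{G{\left(-481 \right)}}{379441} - \frac{199976}{\left(81 - 329\right) \left(-325\right)} = \frac{\left(- \frac{1}{5092}\right) \left(-481\right) \left(19 + 536 \left(-481\right)\right)}{379441} - \frac{199976}{\left(81 - 329\right) \left(-325\right)} = \left(- \frac{1}{5092}\right) \left(-481\right) \left(19 - 257816\right) \frac{1}{379441} - \frac{199976}{\left(-248\right) \left(-325\right)} = \left(- \frac{1}{5092}\right) \left(-481\right) \left(-257797\right) \frac{1}{379441} - \frac{199976}{80600} = \left(- \frac{124000357}{5092}\right) \frac{1}{379441} - \frac{24997}{10075} = - \frac{124000357}{1932113572} - \frac{24997}{10075} = - \frac{49546346556059}{19466044237900}$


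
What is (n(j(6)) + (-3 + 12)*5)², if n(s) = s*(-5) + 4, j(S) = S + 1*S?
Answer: 121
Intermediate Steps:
j(S) = 2*S (j(S) = S + S = 2*S)
n(s) = 4 - 5*s (n(s) = -5*s + 4 = 4 - 5*s)
(n(j(6)) + (-3 + 12)*5)² = ((4 - 10*6) + (-3 + 12)*5)² = ((4 - 5*12) + 9*5)² = ((4 - 60) + 45)² = (-56 + 45)² = (-11)² = 121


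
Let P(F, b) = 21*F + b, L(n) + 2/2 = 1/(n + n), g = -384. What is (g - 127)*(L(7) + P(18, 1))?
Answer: -386389/2 ≈ -1.9319e+5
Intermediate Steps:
L(n) = -1 + 1/(2*n) (L(n) = -1 + 1/(n + n) = -1 + 1/(2*n))
P(F, b) = b + 21*F
(g - 127)*(L(7) + P(18, 1)) = (-384 - 127)*((1/2 - 1*7)/7 + (1 + 21*18)) = -511*((1/2 - 7)/7 + (1 + 378)) = -511*((1/7)*(-13/2) + 379) = -511*(-13/14 + 379) = -511*5293/14 = -386389/2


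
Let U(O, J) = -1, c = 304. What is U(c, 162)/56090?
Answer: -1/56090 ≈ -1.7828e-5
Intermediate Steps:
U(c, 162)/56090 = -1/56090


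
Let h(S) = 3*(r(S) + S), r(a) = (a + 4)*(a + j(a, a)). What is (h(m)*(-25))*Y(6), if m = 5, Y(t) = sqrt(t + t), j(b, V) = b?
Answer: -14250*sqrt(3) ≈ -24682.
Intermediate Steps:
r(a) = 2*a*(4 + a) (r(a) = (a + 4)*(a + a) = (4 + a)*(2*a) = 2*a*(4 + a))
Y(t) = sqrt(2)*sqrt(t) (Y(t) = sqrt(2*t) = sqrt(2)*sqrt(t))
h(S) = 3*S + 6*S*(4 + S) (h(S) = 3*(2*S*(4 + S) + S) = 3*(S + 2*S*(4 + S)) = 3*S + 6*S*(4 + S))
(h(m)*(-25))*Y(6) = ((3*5*(9 + 2*5))*(-25))*(sqrt(2)*sqrt(6)) = ((3*5*(9 + 10))*(-25))*(2*sqrt(3)) = ((3*5*19)*(-25))*(2*sqrt(3)) = (285*(-25))*(2*sqrt(3)) = -14250*sqrt(3)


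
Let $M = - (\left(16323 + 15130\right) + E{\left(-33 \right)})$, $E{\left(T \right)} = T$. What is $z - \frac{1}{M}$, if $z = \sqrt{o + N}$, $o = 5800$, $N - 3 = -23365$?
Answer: $\frac{1}{31420} + i \sqrt{17562} \approx 3.1827 \cdot 10^{-5} + 132.52 i$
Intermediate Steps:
$N = -23362$ ($N = 3 - 23365 = -23362$)
$z = i \sqrt{17562}$ ($z = \sqrt{5800 - 23362} = \sqrt{-17562} = i \sqrt{17562} \approx 132.52 i$)
$M = -31420$ ($M = - (\left(16323 + 15130\right) - 33) = - (31453 - 33) = \left(-1\right) 31420 = -31420$)
$z - \frac{1}{M} = i \sqrt{17562} - \frac{1}{-31420} = i \sqrt{17562} - - \frac{1}{31420} = i \sqrt{17562} + \frac{1}{31420} = \frac{1}{31420} + i \sqrt{17562}$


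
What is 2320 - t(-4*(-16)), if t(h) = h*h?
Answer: -1776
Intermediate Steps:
t(h) = h²
2320 - t(-4*(-16)) = 2320 - (-4*(-16))² = 2320 - 1*64² = 2320 - 1*4096 = 2320 - 4096 = -1776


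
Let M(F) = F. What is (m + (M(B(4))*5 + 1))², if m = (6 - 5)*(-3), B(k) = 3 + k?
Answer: 1089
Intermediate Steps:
m = -3 (m = 1*(-3) = -3)
(m + (M(B(4))*5 + 1))² = (-3 + ((3 + 4)*5 + 1))² = (-3 + (7*5 + 1))² = (-3 + (35 + 1))² = (-3 + 36)² = 33² = 1089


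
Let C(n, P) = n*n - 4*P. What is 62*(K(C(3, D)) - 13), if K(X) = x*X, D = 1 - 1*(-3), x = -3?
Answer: 496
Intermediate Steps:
D = 4 (D = 1 + 3 = 4)
C(n, P) = n² - 4*P
K(X) = -3*X
62*(K(C(3, D)) - 13) = 62*(-3*(3² - 4*4) - 13) = 62*(-3*(9 - 16) - 13) = 62*(-3*(-7) - 13) = 62*(21 - 13) = 62*8 = 496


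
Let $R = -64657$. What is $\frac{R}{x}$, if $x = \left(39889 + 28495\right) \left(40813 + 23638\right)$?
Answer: $- \frac{64657}{4407417184} \approx -1.467 \cdot 10^{-5}$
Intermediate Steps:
$x = 4407417184$ ($x = 68384 \cdot 64451 = 4407417184$)
$\frac{R}{x} = - \frac{64657}{4407417184}$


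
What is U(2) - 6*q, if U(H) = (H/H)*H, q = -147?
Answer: 884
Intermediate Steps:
U(H) = H (U(H) = 1*H = H)
U(2) - 6*q = 2 - 6*(-147) = 2 + 882 = 884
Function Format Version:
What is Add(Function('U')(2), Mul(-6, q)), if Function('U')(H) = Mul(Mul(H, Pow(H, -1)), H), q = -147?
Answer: 884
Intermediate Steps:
Function('U')(H) = H (Function('U')(H) = Mul(1, H) = H)
Add(Function('U')(2), Mul(-6, q)) = Add(2, Mul(-6, -147)) = Add(2, 882) = 884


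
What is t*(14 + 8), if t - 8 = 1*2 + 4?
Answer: 308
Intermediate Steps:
t = 14 (t = 8 + (1*2 + 4) = 8 + (2 + 4) = 8 + 6 = 14)
t*(14 + 8) = 14*(14 + 8) = 14*22 = 308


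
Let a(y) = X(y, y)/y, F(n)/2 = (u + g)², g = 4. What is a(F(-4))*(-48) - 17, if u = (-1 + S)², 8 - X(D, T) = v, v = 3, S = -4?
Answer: -14417/841 ≈ -17.143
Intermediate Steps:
X(D, T) = 5 (X(D, T) = 8 - 1*3 = 8 - 3 = 5)
u = 25 (u = (-1 - 4)² = (-5)² = 25)
F(n) = 1682 (F(n) = 2*(25 + 4)² = 2*29² = 2*841 = 1682)
a(y) = 5/y
a(F(-4))*(-48) - 17 = (5/1682)*(-48) - 17 = -120/841 - 17 = -14417/841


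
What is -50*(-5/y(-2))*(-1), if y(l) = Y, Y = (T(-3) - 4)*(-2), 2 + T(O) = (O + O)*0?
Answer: -125/6 ≈ -20.833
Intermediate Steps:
T(O) = -2 (T(O) = -2 + (O + O)*0 = -2 + (2*O)*0 = -2 + 0 = -2)
Y = 12 (Y = (-2 - 4)*(-2) = -6*(-2) = 12)
y(l) = 12
-50*(-5/y(-2))*(-1) = -50*(-5/12)*(-1) = -50*(-5*1/12)*(-1) = -(-125)*(-1)/6 = -50*5/12 = -125/6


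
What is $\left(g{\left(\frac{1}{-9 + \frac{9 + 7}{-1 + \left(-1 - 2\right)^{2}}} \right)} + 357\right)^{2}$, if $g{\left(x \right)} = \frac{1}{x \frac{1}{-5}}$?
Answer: $153664$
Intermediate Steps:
$g{\left(x \right)} = - \frac{5}{x}$ ($g{\left(x \right)} = \frac{1}{x \left(- \frac{1}{5}\right)} = \frac{1}{\left(- \frac{1}{5}\right) x} = - \frac{5}{x}$)
$\left(g{\left(\frac{1}{-9 + \frac{9 + 7}{-1 + \left(-1 - 2\right)^{2}}} \right)} + 357\right)^{2} = \left(- \frac{5}{\frac{1}{-9 + \frac{9 + 7}{-1 + \left(-1 - 2\right)^{2}}}} + 357\right)^{2} = \left(- \frac{5}{\frac{1}{-9 + \frac{16}{-1 + \left(-3\right)^{2}}}} + 357\right)^{2} = \left(- \frac{5}{\frac{1}{-9 + \frac{16}{-1 + 9}}} + 357\right)^{2} = \left(- \frac{5}{\frac{1}{-9 + \frac{16}{8}}} + 357\right)^{2} = \left(- \frac{5}{\frac{1}{-9 + 16 \cdot \frac{1}{8}}} + 357\right)^{2} = \left(- \frac{5}{\frac{1}{-9 + 2}} + 357\right)^{2} = \left(- \frac{5}{\frac{1}{-7}} + 357\right)^{2} = \left(- \frac{5}{- \frac{1}{7}} + 357\right)^{2} = \left(\left(-5\right) \left(-7\right) + 357\right)^{2} = \left(35 + 357\right)^{2} = 392^{2} = 153664$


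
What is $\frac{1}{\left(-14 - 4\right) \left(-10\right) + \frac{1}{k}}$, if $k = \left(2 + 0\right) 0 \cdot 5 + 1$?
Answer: $\frac{1}{181} \approx 0.0055249$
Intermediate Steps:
$k = 1$ ($k = 2 \cdot 0 \cdot 5 + 1 = 0 \cdot 5 + 1 = 0 + 1 = 1$)
$\frac{1}{\left(-14 - 4\right) \left(-10\right) + \frac{1}{k}} = \frac{1}{\left(-14 - 4\right) \left(-10\right) + 1^{-1}} = \frac{1}{\left(-18\right) \left(-10\right) + 1} = \frac{1}{180 + 1} = \frac{1}{181}$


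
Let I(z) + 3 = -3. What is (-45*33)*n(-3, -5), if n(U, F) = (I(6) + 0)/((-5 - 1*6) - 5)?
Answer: -4455/8 ≈ -556.88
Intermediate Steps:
I(z) = -6 (I(z) = -3 - 3 = -6)
n(U, F) = 3/8 (n(U, F) = (-6 + 0)/((-5 - 1*6) - 5) = -6/((-5 - 6) - 5) = -6/(-11 - 5) = -6/(-16) = -6*(-1/16) = 3/8)
(-45*33)*n(-3, -5) = -45*33*(3/8) = -1485*3/8 = -4455/8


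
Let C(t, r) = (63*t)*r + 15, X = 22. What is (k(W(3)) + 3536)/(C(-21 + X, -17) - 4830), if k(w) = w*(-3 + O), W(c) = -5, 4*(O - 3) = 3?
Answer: -14129/23544 ≈ -0.60011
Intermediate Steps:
O = 15/4 (O = 3 + (1/4)*3 = 3 + 3/4 = 15/4 ≈ 3.7500)
C(t, r) = 15 + 63*r*t (C(t, r) = 63*r*t + 15 = 15 + 63*r*t)
k(w) = 3*w/4 (k(w) = w*(-3 + 15/4) = w*(3/4) = 3*w/4)
(k(W(3)) + 3536)/(C(-21 + X, -17) - 4830) = ((3/4)*(-5) + 3536)/((15 + 63*(-17)*(-21 + 22)) - 4830) = (-15/4 + 3536)/((15 + 63*(-17)*1) - 4830) = 14129/(4*((15 - 1071) - 4830)) = 14129/(4*(-1056 - 4830)) = (14129/4)/(-5886) = (14129/4)*(-1/5886) = -14129/23544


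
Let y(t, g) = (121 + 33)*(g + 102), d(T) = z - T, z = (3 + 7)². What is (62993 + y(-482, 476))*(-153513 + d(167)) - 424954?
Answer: -23345352854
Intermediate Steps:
z = 100 (z = 10² = 100)
d(T) = 100 - T
y(t, g) = 15708 + 154*g (y(t, g) = 154*(102 + g) = 15708 + 154*g)
(62993 + y(-482, 476))*(-153513 + d(167)) - 424954 = (62993 + (15708 + 154*476))*(-153513 + (100 - 1*167)) - 424954 = (62993 + (15708 + 73304))*(-153513 + (100 - 167)) - 424954 = (62993 + 89012)*(-153513 - 67) - 424954 = 152005*(-153580) - 424954 = -23344927900 - 424954 = -23345352854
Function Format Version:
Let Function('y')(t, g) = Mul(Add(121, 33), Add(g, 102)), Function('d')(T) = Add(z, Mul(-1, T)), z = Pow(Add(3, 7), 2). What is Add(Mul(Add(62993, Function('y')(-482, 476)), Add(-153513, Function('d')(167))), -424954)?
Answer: -23345352854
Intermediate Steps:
z = 100 (z = Pow(10, 2) = 100)
Function('d')(T) = Add(100, Mul(-1, T))
Function('y')(t, g) = Add(15708, Mul(154, g)) (Function('y')(t, g) = Mul(154, Add(102, g)) = Add(15708, Mul(154, g)))
Add(Mul(Add(62993, Function('y')(-482, 476)), Add(-153513, Function('d')(167))), -424954) = Add(Mul(Add(62993, Add(15708, Mul(154, 476))), Add(-153513, Add(100, Mul(-1, 167)))), -424954) = Add(Mul(Add(62993, Add(15708, 73304)), Add(-153513, Add(100, -167))), -424954) = Add(Mul(Add(62993, 89012), Add(-153513, -67)), -424954) = Add(Mul(152005, -153580), -424954) = Add(-23344927900, -424954) = -23345352854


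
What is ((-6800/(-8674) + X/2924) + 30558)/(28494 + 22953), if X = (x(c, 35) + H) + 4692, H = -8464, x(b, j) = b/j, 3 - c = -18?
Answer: 645852399237/1087365614060 ≈ 0.59396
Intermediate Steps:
c = 21 (c = 3 - 1*(-18) = 3 + 18 = 21)
X = -18857/5 (X = (21/35 - 8464) + 4692 = (21*(1/35) - 8464) + 4692 = (3/5 - 8464) + 4692 = -42317/5 + 4692 = -18857/5 ≈ -3771.4)
((-6800/(-8674) + X/2924) + 30558)/(28494 + 22953) = ((-6800/(-8674) - 18857/5/2924) + 30558)/(28494 + 22953) = ((-6800*(-1/8674) - 18857/5*1/2924) + 30558)/51447 = ((3400/4337 - 18857/14620) + 30558)*(1/51447) = (-32074809/63406940 + 30558)*(1/51447) = (1937557197711/63406940)*(1/51447) = 645852399237/1087365614060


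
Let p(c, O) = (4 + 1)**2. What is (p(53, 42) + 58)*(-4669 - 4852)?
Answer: -790243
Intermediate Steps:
p(c, O) = 25 (p(c, O) = 5**2 = 25)
(p(53, 42) + 58)*(-4669 - 4852) = (25 + 58)*(-4669 - 4852) = 83*(-9521) = -790243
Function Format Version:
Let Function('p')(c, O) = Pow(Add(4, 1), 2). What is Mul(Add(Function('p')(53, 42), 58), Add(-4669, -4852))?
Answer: -790243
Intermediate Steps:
Function('p')(c, O) = 25 (Function('p')(c, O) = Pow(5, 2) = 25)
Mul(Add(Function('p')(53, 42), 58), Add(-4669, -4852)) = Mul(Add(25, 58), Add(-4669, -4852)) = Mul(83, -9521) = -790243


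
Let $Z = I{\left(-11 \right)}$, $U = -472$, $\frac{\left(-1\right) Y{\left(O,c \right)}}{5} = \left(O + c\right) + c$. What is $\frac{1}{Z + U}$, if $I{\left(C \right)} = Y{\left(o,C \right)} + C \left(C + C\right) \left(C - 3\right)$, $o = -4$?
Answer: $- \frac{1}{3730} \approx -0.0002681$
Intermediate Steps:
$Y{\left(O,c \right)} = - 10 c - 5 O$ ($Y{\left(O,c \right)} = - 5 \left(\left(O + c\right) + c\right) = - 5 \left(O + 2 c\right) = - 10 c - 5 O$)
$I{\left(C \right)} = 20 - 10 C + 2 C^{2} \left(-3 + C\right)$ ($I{\left(C \right)} = \left(- 10 C - -20\right) + C \left(C + C\right) \left(C - 3\right) = \left(- 10 C + 20\right) + C 2 C \left(-3 + C\right) = \left(20 - 10 C\right) + C 2 C \left(-3 + C\right) = \left(20 - 10 C\right) + 2 C^{2} \left(-3 + C\right) = 20 - 10 C + 2 C^{2} \left(-3 + C\right)$)
$Z = -3258$ ($Z = 20 - -110 - 6 \left(-11\right)^{2} + 2 \left(-11\right)^{3} = 20 + 110 - 726 + 2 \left(-1331\right) = 20 + 110 - 726 - 2662 = -3258$)
$\frac{1}{Z + U} = \frac{1}{-3258 - 472} = \frac{1}{-3730} = - \frac{1}{3730}$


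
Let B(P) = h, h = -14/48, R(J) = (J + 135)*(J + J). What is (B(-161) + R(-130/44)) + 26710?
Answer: 75299093/2904 ≈ 25929.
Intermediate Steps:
R(J) = 2*J*(135 + J) (R(J) = (135 + J)*(2*J) = 2*J*(135 + J))
h = -7/24 (h = -14*1/48 = -7/24 ≈ -0.29167)
B(P) = -7/24
(B(-161) + R(-130/44)) + 26710 = (-7/24 + 2*(-130/44)*(135 - 130/44)) + 26710 = (-7/24 + 2*(-130*1/44)*(135 - 130*1/44)) + 26710 = (-7/24 + 2*(-65/22)*(135 - 65/22)) + 26710 = (-7/24 + 2*(-65/22)*(2905/22)) + 26710 = (-7/24 - 188825/242) + 26710 = -2266747/2904 + 26710 = 75299093/2904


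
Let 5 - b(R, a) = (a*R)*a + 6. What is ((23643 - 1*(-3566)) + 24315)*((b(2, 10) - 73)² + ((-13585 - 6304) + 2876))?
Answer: 2991638012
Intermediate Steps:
b(R, a) = -1 - R*a² (b(R, a) = 5 - ((a*R)*a + 6) = 5 - ((R*a)*a + 6) = 5 - (R*a² + 6) = 5 - (6 + R*a²) = 5 + (-6 - R*a²) = -1 - R*a²)
((23643 - 1*(-3566)) + 24315)*((b(2, 10) - 73)² + ((-13585 - 6304) + 2876)) = ((23643 - 1*(-3566)) + 24315)*(((-1 - 1*2*10²) - 73)² + ((-13585 - 6304) + 2876)) = ((23643 + 3566) + 24315)*(((-1 - 1*2*100) - 73)² + (-19889 + 2876)) = (27209 + 24315)*(((-1 - 200) - 73)² - 17013) = 51524*((-201 - 73)² - 17013) = 51524*((-274)² - 17013) = 51524*(75076 - 17013) = 51524*58063 = 2991638012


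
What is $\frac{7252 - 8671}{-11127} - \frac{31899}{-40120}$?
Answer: $\frac{137290151}{148805080} \approx 0.92262$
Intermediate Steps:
$\frac{7252 - 8671}{-11127} - \frac{31899}{-40120} = \left(-1419\right) \left(- \frac{1}{11127}\right) - - \frac{31899}{40120} = \frac{473}{3709} + \frac{31899}{40120} = \frac{137290151}{148805080}$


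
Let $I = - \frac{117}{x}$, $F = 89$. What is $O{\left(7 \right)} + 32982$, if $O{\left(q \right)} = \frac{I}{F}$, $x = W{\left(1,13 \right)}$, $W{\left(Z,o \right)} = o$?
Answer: $\frac{2935389}{89} \approx 32982.0$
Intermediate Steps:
$x = 13$
$I = -9$ ($I = - \frac{117}{13} = \left(-117\right) \frac{1}{13} = -9$)
$O{\left(q \right)} = - \frac{9}{89}$
$O{\left(7 \right)} + 32982 = - \frac{9}{89} + 32982 = \frac{2935389}{89}$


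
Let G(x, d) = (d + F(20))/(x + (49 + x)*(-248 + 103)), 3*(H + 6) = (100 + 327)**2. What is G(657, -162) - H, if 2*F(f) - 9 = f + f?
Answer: -37086796661/610278 ≈ -60770.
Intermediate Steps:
F(f) = 9/2 + f (F(f) = 9/2 + (f + f)/2 = 9/2 + (2*f)/2 = 9/2 + f)
H = 182311/3 (H = -6 + (100 + 327)**2/3 = -6 + (1/3)*427**2 = -6 + (1/3)*182329 = -6 + 182329/3 = 182311/3 ≈ 60770.)
G(x, d) = (49/2 + d)/(-7105 - 144*x) (G(x, d) = (d + (9/2 + 20))/(x + (49 + x)*(-248 + 103)) = (d + 49/2)/(x + (49 + x)*(-145)) = (49/2 + d)/(x + (-7105 - 145*x)) = (49/2 + d)/(-7105 - 144*x))
G(657, -162) - H = (-49 - 2*(-162))/(2*(7105 + 144*657)) - 1*182311/3 = (-49 + 324)/(2*(7105 + 94608)) - 182311/3 = (1/2)*275/101713 - 182311/3 = (1/2)*(1/101713)*275 - 182311/3 = 275/203426 - 182311/3 = -37086796661/610278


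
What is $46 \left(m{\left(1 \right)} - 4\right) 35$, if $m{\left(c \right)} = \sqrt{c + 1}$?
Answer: $-6440 + 1610 \sqrt{2} \approx -4163.1$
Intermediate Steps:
$m{\left(c \right)} = \sqrt{1 + c}$
$46 \left(m{\left(1 \right)} - 4\right) 35 = 46 \left(\sqrt{1 + 1} - 4\right) 35 = 46 \left(\sqrt{2} - 4\right) 35 = 46 \left(-4 + \sqrt{2}\right) 35 = \left(-184 + 46 \sqrt{2}\right) 35 = -6440 + 1610 \sqrt{2}$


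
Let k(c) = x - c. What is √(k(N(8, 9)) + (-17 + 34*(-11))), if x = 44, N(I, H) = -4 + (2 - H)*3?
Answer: I*√322 ≈ 17.944*I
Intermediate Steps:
N(I, H) = 2 - 3*H (N(I, H) = -4 + (6 - 3*H) = 2 - 3*H)
k(c) = 44 - c
√(k(N(8, 9)) + (-17 + 34*(-11))) = √((44 - (2 - 3*9)) + (-17 + 34*(-11))) = √((44 - (2 - 27)) + (-17 - 374)) = √((44 - 1*(-25)) - 391) = √((44 + 25) - 391) = √(69 - 391) = √(-322) = I*√322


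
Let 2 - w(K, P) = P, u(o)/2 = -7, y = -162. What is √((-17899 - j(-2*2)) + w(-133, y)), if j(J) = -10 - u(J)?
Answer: 9*I*√219 ≈ 133.19*I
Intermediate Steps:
u(o) = -14 (u(o) = 2*(-7) = -14)
j(J) = 4 (j(J) = -10 - 1*(-14) = -10 + 14 = 4)
w(K, P) = 2 - P
√((-17899 - j(-2*2)) + w(-133, y)) = √((-17899 - 1*4) + (2 - 1*(-162))) = √((-17899 - 4) + (2 + 162)) = √(-17903 + 164) = √(-17739) = 9*I*√219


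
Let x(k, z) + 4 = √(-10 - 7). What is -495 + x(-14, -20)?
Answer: -499 + I*√17 ≈ -499.0 + 4.1231*I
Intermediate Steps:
x(k, z) = -4 + I*√17 (x(k, z) = -4 + √(-10 - 7) = -4 + √(-17) = -4 + I*√17)
-495 + x(-14, -20) = -495 + (-4 + I*√17) = -499 + I*√17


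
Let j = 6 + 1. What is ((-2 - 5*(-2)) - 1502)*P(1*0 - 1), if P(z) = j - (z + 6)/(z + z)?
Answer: -14193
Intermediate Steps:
j = 7
P(z) = 7 - (6 + z)/(2*z) (P(z) = 7 - (z + 6)/(z + z) = 7 - (6 + z)/(2*z))
((-2 - 5*(-2)) - 1502)*P(1*0 - 1) = ((-2 - 5*(-2)) - 1502)*(13/2 - 3/(1*0 - 1)) = ((-2 + 10) - 1502)*(13/2 - 3/(0 - 1)) = (8 - 1502)*(13/2 - 3/(-1)) = -1494*(13/2 - 3*(-1)) = -1494*(13/2 + 3) = -1494*19/2 = -14193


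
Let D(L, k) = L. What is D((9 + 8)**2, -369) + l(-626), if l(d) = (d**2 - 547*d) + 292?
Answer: 734879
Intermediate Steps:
l(d) = 292 + d**2 - 547*d
D((9 + 8)**2, -369) + l(-626) = (9 + 8)**2 + (292 + (-626)**2 - 547*(-626)) = 17**2 + (292 + 391876 + 342422) = 289 + 734590 = 734879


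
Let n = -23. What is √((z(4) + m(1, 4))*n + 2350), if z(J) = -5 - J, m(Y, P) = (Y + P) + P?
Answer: 5*√94 ≈ 48.477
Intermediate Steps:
m(Y, P) = Y + 2*P (m(Y, P) = (P + Y) + P = Y + 2*P)
√((z(4) + m(1, 4))*n + 2350) = √(((-5 - 1*4) + (1 + 2*4))*(-23) + 2350) = √(((-5 - 4) + (1 + 8))*(-23) + 2350) = √((-9 + 9)*(-23) + 2350) = √(0*(-23) + 2350) = √(0 + 2350) = √2350 = 5*√94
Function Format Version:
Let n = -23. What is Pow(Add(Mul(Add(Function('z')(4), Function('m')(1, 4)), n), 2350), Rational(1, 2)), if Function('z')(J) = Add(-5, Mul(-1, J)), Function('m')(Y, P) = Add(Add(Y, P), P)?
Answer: Mul(5, Pow(94, Rational(1, 2))) ≈ 48.477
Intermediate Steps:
Function('m')(Y, P) = Add(Y, Mul(2, P)) (Function('m')(Y, P) = Add(Add(P, Y), P) = Add(Y, Mul(2, P)))
Pow(Add(Mul(Add(Function('z')(4), Function('m')(1, 4)), n), 2350), Rational(1, 2)) = Pow(Add(Mul(Add(Add(-5, Mul(-1, 4)), Add(1, Mul(2, 4))), -23), 2350), Rational(1, 2)) = Pow(Add(Mul(Add(Add(-5, -4), Add(1, 8)), -23), 2350), Rational(1, 2)) = Pow(Add(Mul(Add(-9, 9), -23), 2350), Rational(1, 2)) = Pow(Add(Mul(0, -23), 2350), Rational(1, 2)) = Pow(Add(0, 2350), Rational(1, 2)) = Pow(2350, Rational(1, 2)) = Mul(5, Pow(94, Rational(1, 2)))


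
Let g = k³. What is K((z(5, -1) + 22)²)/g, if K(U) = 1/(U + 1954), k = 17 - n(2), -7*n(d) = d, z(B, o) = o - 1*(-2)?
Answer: 343/4398785963 ≈ 7.7976e-8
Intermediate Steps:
z(B, o) = 2 + o (z(B, o) = o + 2 = 2 + o)
n(d) = -d/7
k = 121/7 (k = 17 - (-1)*2/7 = 17 - 1*(-2/7) = 17 + 2/7 = 121/7 ≈ 17.286)
g = 1771561/343 (g = (121/7)³ = 1771561/343 ≈ 5164.9)
K(U) = 1/(1954 + U)
K((z(5, -1) + 22)²)/g = 1/((1954 + ((2 - 1) + 22)²)*(1771561/343)) = (343/1771561)/(1954 + (1 + 22)²) = (343/1771561)/(1954 + 23²) = (343/1771561)/(1954 + 529) = (343/1771561)/2483 = (1/2483)*(343/1771561) = 343/4398785963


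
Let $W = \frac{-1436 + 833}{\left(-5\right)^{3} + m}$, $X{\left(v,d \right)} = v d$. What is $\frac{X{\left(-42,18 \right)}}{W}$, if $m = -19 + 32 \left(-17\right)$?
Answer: $- \frac{57792}{67} \approx -862.57$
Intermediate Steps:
$X{\left(v,d \right)} = d v$
$m = -563$ ($m = -19 - 544 = -563$)
$W = \frac{603}{688}$ ($W = \frac{-1436 + 833}{\left(-5\right)^{3} - 563} = - \frac{603}{-125 - 563} = - \frac{603}{-688} = \left(-603\right) \left(- \frac{1}{688}\right) = \frac{603}{688} \approx 0.87645$)
$\frac{X{\left(-42,18 \right)}}{W} = \frac{18 \left(-42\right)}{\frac{603}{688}} = \left(-756\right) \frac{688}{603} = - \frac{57792}{67}$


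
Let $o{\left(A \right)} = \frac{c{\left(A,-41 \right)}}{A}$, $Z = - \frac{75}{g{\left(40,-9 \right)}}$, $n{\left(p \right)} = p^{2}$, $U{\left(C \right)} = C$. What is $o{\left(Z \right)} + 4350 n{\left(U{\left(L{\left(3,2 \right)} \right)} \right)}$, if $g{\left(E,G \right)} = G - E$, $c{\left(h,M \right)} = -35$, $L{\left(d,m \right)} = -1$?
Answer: $\frac{64907}{15} \approx 4327.1$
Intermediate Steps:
$Z = \frac{75}{49}$ ($Z = - \frac{75}{-9 - 40} = - \frac{75}{-49} = \left(-75\right) \left(- \frac{1}{49}\right) = \frac{75}{49} \approx 1.5306$)
$o{\left(A \right)} = - \frac{35}{A}$
$o{\left(Z \right)} + 4350 n{\left(U{\left(L{\left(3,2 \right)} \right)} \right)} = - \frac{35}{\frac{75}{49}} + 4350 \left(-1\right)^{2} = \left(-35\right) \frac{49}{75} + 4350 \cdot 1 = - \frac{343}{15} + 4350 = \frac{64907}{15}$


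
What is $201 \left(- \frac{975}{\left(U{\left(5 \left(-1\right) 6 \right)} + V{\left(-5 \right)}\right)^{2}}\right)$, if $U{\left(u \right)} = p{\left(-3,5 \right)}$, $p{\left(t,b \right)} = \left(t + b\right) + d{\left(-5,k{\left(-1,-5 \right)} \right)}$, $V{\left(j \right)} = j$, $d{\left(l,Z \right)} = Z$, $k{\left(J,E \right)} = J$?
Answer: $- \frac{195975}{16} \approx -12248.0$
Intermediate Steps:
$p{\left(t,b \right)} = -1 + b + t$ ($p{\left(t,b \right)} = \left(t + b\right) - 1 = \left(b + t\right) - 1 = -1 + b + t$)
$U{\left(u \right)} = 1$ ($U{\left(u \right)} = -1 + 5 - 3 = 1$)
$201 \left(- \frac{975}{\left(U{\left(5 \left(-1\right) 6 \right)} + V{\left(-5 \right)}\right)^{2}}\right) = 201 \left(- \frac{975}{\left(1 - 5\right)^{2}}\right) = 201 \left(- \frac{975}{\left(-4\right)^{2}}\right) = 201 \left(- \frac{975}{16}\right) = - \frac{195975}{16}$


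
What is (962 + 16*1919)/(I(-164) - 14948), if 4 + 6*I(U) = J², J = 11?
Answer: -63332/29857 ≈ -2.1212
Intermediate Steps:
I(U) = 39/2 (I(U) = -⅔ + (⅙)*11² = -⅔ + (⅙)*121 = -⅔ + 121/6 = 39/2)
(962 + 16*1919)/(I(-164) - 14948) = (962 + 16*1919)/(39/2 - 14948) = (962 + 30704)/(-29857/2) = 31666*(-2/29857) = -63332/29857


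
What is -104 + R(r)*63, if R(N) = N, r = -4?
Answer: -356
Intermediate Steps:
-104 + R(r)*63 = -104 - 4*63 = -104 - 252 = -356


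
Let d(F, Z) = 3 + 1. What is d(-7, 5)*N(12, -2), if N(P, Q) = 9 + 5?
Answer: 56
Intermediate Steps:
d(F, Z) = 4
N(P, Q) = 14
d(-7, 5)*N(12, -2) = 4*14 = 56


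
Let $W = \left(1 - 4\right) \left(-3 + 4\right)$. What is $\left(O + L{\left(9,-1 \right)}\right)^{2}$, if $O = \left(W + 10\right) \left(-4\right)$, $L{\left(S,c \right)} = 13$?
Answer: $225$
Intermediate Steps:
$W = -3$ ($W = \left(-3\right) 1 = -3$)
$O = -28$ ($O = \left(-3 + 10\right) \left(-4\right) = 7 \left(-4\right) = -28$)
$\left(O + L{\left(9,-1 \right)}\right)^{2} = \left(-28 + 13\right)^{2} = \left(-15\right)^{2} = 225$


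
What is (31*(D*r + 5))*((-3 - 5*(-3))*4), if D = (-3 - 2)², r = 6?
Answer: 230640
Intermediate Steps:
D = 25 (D = (-5)² = 25)
(31*(D*r + 5))*((-3 - 5*(-3))*4) = (31*(25*6 + 5))*((-3 - 5*(-3))*4) = (31*(150 + 5))*((-3 + 15)*4) = (31*155)*(12*4) = 4805*48 = 230640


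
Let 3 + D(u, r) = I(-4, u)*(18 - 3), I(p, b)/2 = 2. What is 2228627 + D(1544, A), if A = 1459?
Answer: 2228684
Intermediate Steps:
I(p, b) = 4 (I(p, b) = 2*2 = 4)
D(u, r) = 57 (D(u, r) = -3 + 4*(18 - 3) = -3 + 4*15 = -3 + 60 = 57)
2228627 + D(1544, A) = 2228627 + 57 = 2228684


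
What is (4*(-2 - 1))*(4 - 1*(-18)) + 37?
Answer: -227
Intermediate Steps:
(4*(-2 - 1))*(4 - 1*(-18)) + 37 = (4*(-3))*(4 + 18) + 37 = -12*22 + 37 = -264 + 37 = -227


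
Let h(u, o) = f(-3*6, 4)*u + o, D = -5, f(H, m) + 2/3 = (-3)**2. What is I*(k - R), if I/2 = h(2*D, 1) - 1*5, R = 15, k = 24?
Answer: -1572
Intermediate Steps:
f(H, m) = 25/3 (f(H, m) = -2/3 + (-3)**2 = -2/3 + 9 = 25/3)
h(u, o) = o + 25*u/3 (h(u, o) = 25*u/3 + o = o + 25*u/3)
I = -524/3 (I = 2*((1 + 25*(2*(-5))/3) - 1*5) = 2*((1 + (25/3)*(-10)) - 5) = 2*((1 - 250/3) - 5) = 2*(-247/3 - 5) = 2*(-262/3) = -524/3 ≈ -174.67)
I*(k - R) = -524*(24 - 1*15)/3 = -524*(24 - 15)/3 = -524/3*9 = -1572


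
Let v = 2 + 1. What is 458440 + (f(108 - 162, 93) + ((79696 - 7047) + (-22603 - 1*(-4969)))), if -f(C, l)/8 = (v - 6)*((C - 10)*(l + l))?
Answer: 227759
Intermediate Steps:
v = 3
f(C, l) = 48*l*(-10 + C) (f(C, l) = -8*(3 - 6)*(C - 10)*(l + l) = -(-24)*(-10 + C)*(2*l) = -(-24)*2*l*(-10 + C) = -(-48)*l*(-10 + C) = 48*l*(-10 + C))
458440 + (f(108 - 162, 93) + ((79696 - 7047) + (-22603 - 1*(-4969)))) = 458440 + (48*93*(-10 + (108 - 162)) + ((79696 - 7047) + (-22603 - 1*(-4969)))) = 458440 + (48*93*(-10 - 54) + (72649 + (-22603 + 4969))) = 458440 + (48*93*(-64) + (72649 - 17634)) = 458440 + (-285696 + 55015) = 458440 - 230681 = 227759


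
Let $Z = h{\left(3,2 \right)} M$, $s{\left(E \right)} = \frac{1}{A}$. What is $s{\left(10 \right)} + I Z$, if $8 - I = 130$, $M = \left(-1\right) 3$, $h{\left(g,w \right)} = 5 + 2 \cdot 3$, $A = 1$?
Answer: $4027$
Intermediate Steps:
$h{\left(g,w \right)} = 11$ ($h{\left(g,w \right)} = 5 + 6 = 11$)
$M = -3$
$s{\left(E \right)} = 1$ ($s{\left(E \right)} = 1^{-1} = 1$)
$I = -122$ ($I = 8 - 130 = -122$)
$Z = -33$ ($Z = 11 \left(-3\right) = -33$)
$s{\left(10 \right)} + I Z = 1 - -4026 = 1 + 4026 = 4027$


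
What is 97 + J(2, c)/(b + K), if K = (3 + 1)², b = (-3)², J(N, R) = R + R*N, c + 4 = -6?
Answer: 479/5 ≈ 95.800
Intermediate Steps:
c = -10 (c = -4 - 6 = -10)
J(N, R) = R + N*R
b = 9
K = 16 (K = 4² = 16)
97 + J(2, c)/(b + K) = 97 + (-10*(1 + 2))/(9 + 16) = 97 - 10*3/25 = 97 - 30*1/25 = 97 - 6/5 = 479/5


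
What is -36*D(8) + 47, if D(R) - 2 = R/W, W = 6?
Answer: -73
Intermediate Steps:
D(R) = 2 + R/6
-36*D(8) + 47 = -36*(2 + (⅙)*8) + 47 = -36*(2 + 4/3) + 47 = -36*10/3 + 47 = -120 + 47 = -73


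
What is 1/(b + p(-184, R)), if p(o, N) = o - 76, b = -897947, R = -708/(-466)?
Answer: -1/898207 ≈ -1.1133e-6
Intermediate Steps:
R = 354/233 (R = -708*(-1/466) = 354/233 ≈ 1.5193)
p(o, N) = -76 + o
1/(b + p(-184, R)) = 1/(-897947 + (-76 - 184)) = 1/(-897947 - 260) = 1/(-898207) = -1/898207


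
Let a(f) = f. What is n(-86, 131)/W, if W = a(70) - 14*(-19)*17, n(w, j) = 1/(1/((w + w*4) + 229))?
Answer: -201/4592 ≈ -0.043772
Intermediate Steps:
n(w, j) = 229 + 5*w (n(w, j) = 1/(1/((w + 4*w) + 229)) = 1/(1/(5*w + 229)) = 1/(1/(229 + 5*w)) = 229 + 5*w)
W = 4592 (W = 70 - 14*(-19)*17 = 70 + 266*17 = 70 + 4522 = 4592)
n(-86, 131)/W = (229 + 5*(-86))/4592 = (229 - 430)*(1/4592) = -201*1/4592 = -201/4592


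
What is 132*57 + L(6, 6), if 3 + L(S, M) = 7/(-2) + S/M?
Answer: 15037/2 ≈ 7518.5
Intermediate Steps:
L(S, M) = -13/2 + S/M (L(S, M) = -3 + (7/(-2) + S/M) = -3 + (7*(-½) + S/M) = -3 + (-7/2 + S/M) = -13/2 + S/M)
132*57 + L(6, 6) = 132*57 + (-13/2 + 6/6) = 7524 + (-13/2 + 6*(⅙)) = 7524 + (-13/2 + 1) = 7524 - 11/2 = 15037/2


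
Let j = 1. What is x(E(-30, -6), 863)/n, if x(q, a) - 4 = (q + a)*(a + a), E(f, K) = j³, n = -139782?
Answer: -745634/69891 ≈ -10.669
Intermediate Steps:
E(f, K) = 1 (E(f, K) = 1³ = 1)
x(q, a) = 4 + 2*a*(a + q) (x(q, a) = 4 + (q + a)*(a + a) = 4 + (a + q)*(2*a) = 4 + 2*a*(a + q))
x(E(-30, -6), 863)/n = (4 + 2*863² + 2*863*1)/(-139782) = (4 + 2*744769 + 1726)*(-1/139782) = (4 + 1489538 + 1726)*(-1/139782) = 1491268*(-1/139782) = -745634/69891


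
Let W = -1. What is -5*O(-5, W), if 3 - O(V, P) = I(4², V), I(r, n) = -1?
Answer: -20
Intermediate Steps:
O(V, P) = 4 (O(V, P) = 3 - 1*(-1) = 3 + 1 = 4)
-5*O(-5, W) = -5*4 = -20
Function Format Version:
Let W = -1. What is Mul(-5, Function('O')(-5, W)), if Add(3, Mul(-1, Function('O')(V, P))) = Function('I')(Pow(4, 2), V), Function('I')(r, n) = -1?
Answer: -20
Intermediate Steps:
Function('O')(V, P) = 4 (Function('O')(V, P) = Add(3, Mul(-1, -1)) = Add(3, 1) = 4)
Mul(-5, Function('O')(-5, W)) = Mul(-5, 4) = -20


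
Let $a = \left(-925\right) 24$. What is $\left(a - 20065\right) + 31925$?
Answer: $-10340$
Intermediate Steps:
$a = -22200$
$\left(a - 20065\right) + 31925 = \left(-22200 - 20065\right) + 31925 = -42265 + 31925 = -10340$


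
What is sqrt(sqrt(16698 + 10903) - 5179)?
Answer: sqrt(-5179 + sqrt(27601)) ≈ 70.802*I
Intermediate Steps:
sqrt(sqrt(16698 + 10903) - 5179) = sqrt(sqrt(27601) - 5179) = sqrt(-5179 + sqrt(27601))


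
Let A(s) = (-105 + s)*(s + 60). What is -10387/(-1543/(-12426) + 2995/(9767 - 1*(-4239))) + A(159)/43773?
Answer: -6594120070560519/214586656162 ≈ -30729.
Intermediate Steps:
A(s) = (-105 + s)*(60 + s)
-10387/(-1543/(-12426) + 2995/(9767 - 1*(-4239))) + A(159)/43773 = -10387/(-1543/(-12426) + 2995/(9767 - 1*(-4239))) + (-6300 + 159**2 - 45*159)/43773 = -10387/(-1543*(-1/12426) + 2995/(9767 + 4239)) + (-6300 + 25281 - 7155)*(1/43773) = -10387/(1543/12426 + 2995/14006) + 11826*(1/43773) = -10387/(1543/12426 + 2995*(1/14006)) + 3942/14591 = -10387/(1543/12426 + 2995/14006) + 3942/14591 = -10387/14706782/43509639 + 3942/14591 = -10387*43509639/14706782 + 3942/14591 = -451934620293/14706782 + 3942/14591 = -6594120070560519/214586656162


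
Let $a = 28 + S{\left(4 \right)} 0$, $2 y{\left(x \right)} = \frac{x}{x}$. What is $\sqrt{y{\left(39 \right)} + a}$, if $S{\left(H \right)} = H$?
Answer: $\frac{\sqrt{114}}{2} \approx 5.3385$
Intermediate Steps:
$y{\left(x \right)} = \frac{1}{2}$ ($y{\left(x \right)} = \frac{x \frac{1}{x}}{2} = \frac{1}{2} \cdot 1 = \frac{1}{2}$)
$a = 28$ ($a = 28 + 4 \cdot 0 = 28 + 0 = 28$)
$\sqrt{y{\left(39 \right)} + a} = \sqrt{\frac{1}{2} + 28} = \sqrt{\frac{57}{2}} = \frac{\sqrt{114}}{2}$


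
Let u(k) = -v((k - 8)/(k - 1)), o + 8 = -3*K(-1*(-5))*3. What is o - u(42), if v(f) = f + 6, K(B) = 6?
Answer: -2262/41 ≈ -55.171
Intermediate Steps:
o = -62 (o = -8 - 3*6*3 = -8 - 18*3 = -8 - 54 = -62)
v(f) = 6 + f
u(k) = -6 - (-8 + k)/(-1 + k) (u(k) = -(6 + (k - 8)/(k - 1)) = -(6 + (-8 + k)/(-1 + k)) = -6 - (-8 + k)/(-1 + k))
o - u(42) = -62 - 7*(2 - 1*42)/(-1 + 42) = -62 - 7*(2 - 42)/41 = -62 - 7*(-40)/41 = -62 - 1*(-280/41) = -62 + 280/41 = -2262/41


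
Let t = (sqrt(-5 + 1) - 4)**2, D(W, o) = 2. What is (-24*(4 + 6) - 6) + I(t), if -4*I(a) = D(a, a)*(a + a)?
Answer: -258 + 16*I ≈ -258.0 + 16.0*I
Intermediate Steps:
t = (-4 + 2*I)**2 (t = (sqrt(-4) - 4)**2 = (2*I - 4)**2 = (-4 + 2*I)**2 ≈ 12.0 - 16.0*I)
I(a) = -a (I(a) = -(a + a)/2 = -2*a/2 = -a)
(-24*(4 + 6) - 6) + I(t) = (-24*(4 + 6) - 6) - (12 - 16*I) = (-24*10 - 6) + (-12 + 16*I) = (-4*60 - 6) + (-12 + 16*I) = (-240 - 6) + (-12 + 16*I) = -246 + (-12 + 16*I) = -258 + 16*I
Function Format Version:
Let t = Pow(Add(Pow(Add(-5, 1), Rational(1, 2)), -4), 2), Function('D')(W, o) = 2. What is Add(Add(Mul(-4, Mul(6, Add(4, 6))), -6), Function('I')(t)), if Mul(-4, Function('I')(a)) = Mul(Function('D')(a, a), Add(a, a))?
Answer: Add(-258, Mul(16, I)) ≈ Add(-258.00, Mul(16.000, I))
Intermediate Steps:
t = Pow(Add(-4, Mul(2, I)), 2) (t = Pow(Add(Pow(-4, Rational(1, 2)), -4), 2) = Pow(Add(Mul(2, I), -4), 2) = Pow(Add(-4, Mul(2, I)), 2) ≈ Add(12.000, Mul(-16.000, I)))
Function('I')(a) = Mul(-1, a) (Function('I')(a) = Mul(Rational(-1, 4), Mul(2, Add(a, a))) = Mul(Rational(-1, 4), Mul(2, Mul(2, a))) = Mul(Rational(-1, 4), Mul(4, a)) = Mul(-1, a))
Add(Add(Mul(-4, Mul(6, Add(4, 6))), -6), Function('I')(t)) = Add(Add(Mul(-4, Mul(6, Add(4, 6))), -6), Mul(-1, Add(12, Mul(-16, I)))) = Add(Add(Mul(-4, Mul(6, 10)), -6), Add(-12, Mul(16, I))) = Add(Add(Mul(-4, 60), -6), Add(-12, Mul(16, I))) = Add(Add(-240, -6), Add(-12, Mul(16, I))) = Add(-246, Add(-12, Mul(16, I))) = Add(-258, Mul(16, I))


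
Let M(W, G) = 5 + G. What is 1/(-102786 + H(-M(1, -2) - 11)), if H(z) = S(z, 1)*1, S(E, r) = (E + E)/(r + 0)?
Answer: -1/102814 ≈ -9.7263e-6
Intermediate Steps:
S(E, r) = 2*E/r (S(E, r) = (2*E)/r = 2*E/r)
H(z) = 2*z (H(z) = (2*z/1)*1 = (2*z*1)*1 = (2*z)*1 = 2*z)
1/(-102786 + H(-M(1, -2) - 11)) = 1/(-102786 + 2*(-(5 - 2) - 11)) = 1/(-102786 + 2*(-1*3 - 11)) = 1/(-102786 + 2*(-3 - 11)) = 1/(-102786 + 2*(-14)) = 1/(-102786 - 28) = 1/(-102814) = -1/102814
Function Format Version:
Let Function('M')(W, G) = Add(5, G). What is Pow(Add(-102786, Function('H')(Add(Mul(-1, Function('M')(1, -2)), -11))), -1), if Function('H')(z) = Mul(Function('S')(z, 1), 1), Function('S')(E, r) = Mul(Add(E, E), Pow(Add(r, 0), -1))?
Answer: Rational(-1, 102814) ≈ -9.7263e-6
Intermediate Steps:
Function('S')(E, r) = Mul(2, E, Pow(r, -1)) (Function('S')(E, r) = Mul(Mul(2, E), Pow(r, -1)) = Mul(2, E, Pow(r, -1)))
Function('H')(z) = Mul(2, z) (Function('H')(z) = Mul(Mul(2, z, Pow(1, -1)), 1) = Mul(Mul(2, z, 1), 1) = Mul(Mul(2, z), 1) = Mul(2, z))
Pow(Add(-102786, Function('H')(Add(Mul(-1, Function('M')(1, -2)), -11))), -1) = Pow(Add(-102786, Mul(2, Add(Mul(-1, Add(5, -2)), -11))), -1) = Pow(Add(-102786, Mul(2, Add(Mul(-1, 3), -11))), -1) = Pow(Add(-102786, Mul(2, Add(-3, -11))), -1) = Pow(Add(-102786, Mul(2, -14)), -1) = Pow(Add(-102786, -28), -1) = Pow(-102814, -1) = Rational(-1, 102814)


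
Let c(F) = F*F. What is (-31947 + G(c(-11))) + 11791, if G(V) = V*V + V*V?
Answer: 9126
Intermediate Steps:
c(F) = F²
G(V) = 2*V² (G(V) = V² + V² = 2*V²)
(-31947 + G(c(-11))) + 11791 = (-31947 + 2*((-11)²)²) + 11791 = (-31947 + 2*121²) + 11791 = (-31947 + 2*14641) + 11791 = (-31947 + 29282) + 11791 = -2665 + 11791 = 9126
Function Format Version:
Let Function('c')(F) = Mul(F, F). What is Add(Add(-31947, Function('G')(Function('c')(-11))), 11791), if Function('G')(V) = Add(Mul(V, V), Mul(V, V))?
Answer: 9126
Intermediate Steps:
Function('c')(F) = Pow(F, 2)
Function('G')(V) = Mul(2, Pow(V, 2)) (Function('G')(V) = Add(Pow(V, 2), Pow(V, 2)) = Mul(2, Pow(V, 2)))
Add(Add(-31947, Function('G')(Function('c')(-11))), 11791) = Add(Add(-31947, Mul(2, Pow(Pow(-11, 2), 2))), 11791) = Add(Add(-31947, Mul(2, Pow(121, 2))), 11791) = Add(Add(-31947, Mul(2, 14641)), 11791) = Add(Add(-31947, 29282), 11791) = Add(-2665, 11791) = 9126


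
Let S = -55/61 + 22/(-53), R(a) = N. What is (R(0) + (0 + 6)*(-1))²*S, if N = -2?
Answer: -272448/3233 ≈ -84.271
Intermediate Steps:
R(a) = -2
S = -4257/3233 (S = -55*1/61 + 22*(-1/53) = -55/61 - 22/53 = -4257/3233 ≈ -1.3167)
(R(0) + (0 + 6)*(-1))²*S = (-2 + (0 + 6)*(-1))²*(-4257/3233) = (-2 + 6*(-1))²*(-4257/3233) = (-2 - 6)²*(-4257/3233) = (-8)²*(-4257/3233) = 64*(-4257/3233) = -272448/3233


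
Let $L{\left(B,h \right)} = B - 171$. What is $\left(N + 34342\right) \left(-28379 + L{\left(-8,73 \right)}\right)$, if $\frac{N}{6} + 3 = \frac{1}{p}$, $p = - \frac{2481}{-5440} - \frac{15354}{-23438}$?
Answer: $- \frac{23149270680187576}{23612573} \approx -9.8038 \cdot 10^{8}$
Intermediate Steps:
$p = \frac{70837719}{63751360}$ ($p = \left(-2481\right) \left(- \frac{1}{5440}\right) - - \frac{7677}{11719} = \frac{2481}{5440} + \frac{7677}{11719} = \frac{70837719}{63751360} \approx 1.1112$)
$L{\left(B,h \right)} = -171 + B$
$N = - \frac{297523594}{23612573}$ ($N = -18 + \frac{6}{\frac{70837719}{63751360}} = -18 + 6 \cdot \frac{63751360}{70837719} = -18 + \frac{127502720}{23612573} = - \frac{297523594}{23612573} \approx -12.6$)
$\left(N + 34342\right) \left(-28379 + L{\left(-8,73 \right)}\right) = \left(- \frac{297523594}{23612573} + 34342\right) \left(-28379 - 179\right) = \frac{810605458372 \left(-28379 - 179\right)}{23612573} = \frac{810605458372}{23612573} \left(-28558\right) = - \frac{23149270680187576}{23612573}$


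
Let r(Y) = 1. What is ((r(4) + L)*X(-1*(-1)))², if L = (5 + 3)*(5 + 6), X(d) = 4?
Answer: 126736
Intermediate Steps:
L = 88 (L = 8*11 = 88)
((r(4) + L)*X(-1*(-1)))² = ((1 + 88)*4)² = (89*4)² = 356² = 126736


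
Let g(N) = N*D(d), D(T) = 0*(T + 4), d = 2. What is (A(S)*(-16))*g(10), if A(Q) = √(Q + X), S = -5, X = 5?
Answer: 0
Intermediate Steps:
A(Q) = √(5 + Q) (A(Q) = √(Q + 5) = √(5 + Q))
D(T) = 0 (D(T) = 0*(4 + T) = 0)
g(N) = 0 (g(N) = N*0 = 0)
(A(S)*(-16))*g(10) = (√(5 - 5)*(-16))*0 = (√0*(-16))*0 = (0*(-16))*0 = 0*0 = 0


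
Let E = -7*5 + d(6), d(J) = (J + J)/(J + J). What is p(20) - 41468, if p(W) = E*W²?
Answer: -55068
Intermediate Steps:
d(J) = 1 (d(J) = (2*J)/((2*J)) = (2*J)*(1/(2*J)) = 1)
E = -34 (E = -7*5 + 1 = -35 + 1 = -34)
p(W) = -34*W²
p(20) - 41468 = -34*20² - 41468 = -34*400 - 41468 = -13600 - 41468 = -55068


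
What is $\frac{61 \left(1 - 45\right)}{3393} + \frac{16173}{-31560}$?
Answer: $- \frac{46527343}{35694360} \approx -1.3035$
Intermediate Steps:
$\frac{61 \left(1 - 45\right)}{3393} + \frac{16173}{-31560} = 61 \left(-44\right) \frac{1}{3393} + 16173 \left(- \frac{1}{31560}\right) = \left(-2684\right) \frac{1}{3393} - \frac{5391}{10520} = - \frac{2684}{3393} - \frac{5391}{10520} = - \frac{46527343}{35694360}$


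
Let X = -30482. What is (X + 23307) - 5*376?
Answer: -9055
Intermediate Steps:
(X + 23307) - 5*376 = (-30482 + 23307) - 5*376 = -7175 - 1880 = -9055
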